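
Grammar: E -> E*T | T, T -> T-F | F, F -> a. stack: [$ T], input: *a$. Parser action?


lookahead ∉ {-} so T won't extend; reduce E -> T
Action: reduce (E -> T)


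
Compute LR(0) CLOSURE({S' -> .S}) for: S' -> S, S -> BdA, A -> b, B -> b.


Start: S' -> .S
For each item with dot before a nonterminal B, add B -> .γ for every B-production
Closure: [S' -> .S, S -> .BdA, B -> .b]


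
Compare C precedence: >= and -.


'-' is additive (level 9); '>=' is relational (level 7)
Higher level binds tighter
'-' has higher precedence than '>='


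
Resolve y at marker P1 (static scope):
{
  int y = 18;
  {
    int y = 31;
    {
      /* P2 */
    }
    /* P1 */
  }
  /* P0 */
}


y declared in the same block as P1
y = 31


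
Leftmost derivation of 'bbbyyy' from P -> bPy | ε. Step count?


Derivation: P => bPy => bbPyy => bbbPyyy => bbbyyy
Steps: 4


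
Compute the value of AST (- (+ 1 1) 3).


Evaluate inner: (+ 1 1) = 2
Evaluate root: (- 2 3) = -1
Result: -1


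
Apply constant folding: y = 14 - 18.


14 - 18 = -4 at compile time
Optimized: y = -4


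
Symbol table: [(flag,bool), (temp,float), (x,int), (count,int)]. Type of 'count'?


Lookup 'count' → type int


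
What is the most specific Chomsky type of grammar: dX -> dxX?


LHS has context (more than one symbol) and |LHS| ≤ |RHS|
Classification: Type 1 (Context-Sensitive)


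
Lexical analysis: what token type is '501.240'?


Pattern: digits with a decimal point
Type: FLOAT_LITERAL


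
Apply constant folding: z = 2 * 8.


2 * 8 = 16 at compile time
Optimized: z = 16


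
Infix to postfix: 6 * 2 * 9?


Left to right (same or higher precedence on left)
Postfix: 6 2 * 9 *


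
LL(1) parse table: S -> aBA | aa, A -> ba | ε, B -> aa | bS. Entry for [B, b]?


For [B, b]: 'b' ∈ FIRST(bS)
Entry: B -> bS


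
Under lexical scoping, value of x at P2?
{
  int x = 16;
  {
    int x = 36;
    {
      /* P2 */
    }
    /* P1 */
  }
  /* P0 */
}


P2's block does not declare x; resolves to the enclosing declaration at depth 1
x = 36


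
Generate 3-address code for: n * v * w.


Break into single-operator statements:
t1 = n * v
t2 = t1 * w


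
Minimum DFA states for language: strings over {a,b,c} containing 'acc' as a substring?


KMP-style automaton: 3 progress states + 1 absorbing accept = 4
Minimal DFA: 4 states


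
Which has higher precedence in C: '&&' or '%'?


'%' is multiplicative (level 10); '&&' is logical AND (level 2)
Higher level binds tighter
'%' has higher precedence than '&&'


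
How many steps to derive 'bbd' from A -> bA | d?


Derivation: A => bA => bbA => bbd
Steps: 3


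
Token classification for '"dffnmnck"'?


Pattern: double-quoted sequence
Type: STRING_LITERAL


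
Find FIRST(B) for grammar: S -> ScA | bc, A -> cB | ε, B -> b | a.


Per alternative of B: FIRST(b) = {b}; FIRST(a) = {a}
FIRST(B) = {a, b}


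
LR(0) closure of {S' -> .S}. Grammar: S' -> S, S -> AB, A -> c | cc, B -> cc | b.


Start: S' -> .S
For each item with dot before a nonterminal B, add B -> .γ for every B-production
Closure: [S' -> .S, S -> .AB, A -> .c, A -> .cc]


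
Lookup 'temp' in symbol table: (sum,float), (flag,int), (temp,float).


Lookup 'temp' → type float


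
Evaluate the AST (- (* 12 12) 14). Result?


Evaluate inner: (* 12 12) = 144
Evaluate root: (- 144 14) = 130
Result: 130


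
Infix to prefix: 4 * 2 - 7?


left-to-right (same/higher precedence on left): tree is (- (* 4 2) 7)
Prefix: - * 4 2 7


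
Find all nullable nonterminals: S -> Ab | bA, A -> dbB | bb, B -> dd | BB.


A nonterminal is nullable iff some alternative derives ε (directly, or every symbol in it is nullable)
Nullable: {}


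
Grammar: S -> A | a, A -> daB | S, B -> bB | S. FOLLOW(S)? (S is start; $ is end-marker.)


$ ∈ FOLLOW(S). For each A -> αBβ: add FIRST(β)\{ε} to FOLLOW(B); if β nullable, add FOLLOW(A).
FOLLOW(S) = {$}


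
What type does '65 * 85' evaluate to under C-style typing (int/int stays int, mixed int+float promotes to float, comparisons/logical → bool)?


Operand types: int * int
Rule: mixed int/float promotes to float; int/int stays int
Result type: int


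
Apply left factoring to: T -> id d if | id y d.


Common prefix: 'id'
Factored: T -> id T', T' -> d if | y d


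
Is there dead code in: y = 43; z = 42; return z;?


y is assigned but never read
Dead: 'y = 43'


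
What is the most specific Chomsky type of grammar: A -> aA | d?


Right-linear: every RHS is a terminal or a terminal followed by one nonterminal
Classification: Type 3 (Regular)


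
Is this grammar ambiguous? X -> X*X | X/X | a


'a*a/a' has two parse trees (no precedence encoded between * and /)
Ambiguous


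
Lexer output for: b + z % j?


Scan left to right, longest-match per lexeme
Tokens: ID(b), OP(+), ID(z), OP(%), ID(j)


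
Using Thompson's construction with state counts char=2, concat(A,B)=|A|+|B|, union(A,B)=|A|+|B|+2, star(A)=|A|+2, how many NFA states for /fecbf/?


Syntax tree has 5 char leaf(s), 0 union(s), 0 star(s)
chars contribute 5×2 = 10; each union adds +2; each star adds +2
Total: 10 + 0 + 0 = 10 states


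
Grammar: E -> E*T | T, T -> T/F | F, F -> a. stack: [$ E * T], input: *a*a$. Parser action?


handle 'E*T' on top; lookahead ∈ FOLLOW(E) = {*, $}
Action: reduce (E -> E*T)


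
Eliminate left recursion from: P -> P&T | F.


Left-recursive alternatives: P&T; non-recursive: F
Introduce P': P -> FP', P' -> &TP' | ε


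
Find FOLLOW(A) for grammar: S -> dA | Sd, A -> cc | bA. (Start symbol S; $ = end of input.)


$ ∈ FOLLOW(S). For each A -> αBβ: add FIRST(β)\{ε} to FOLLOW(B); if β nullable, add FOLLOW(A).
FOLLOW(A) = {$, d}


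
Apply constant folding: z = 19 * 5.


19 * 5 = 95 at compile time
Optimized: z = 95


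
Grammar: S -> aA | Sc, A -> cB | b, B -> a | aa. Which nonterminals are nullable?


A nonterminal is nullable iff some alternative derives ε (directly, or every symbol in it is nullable)
Nullable: {}


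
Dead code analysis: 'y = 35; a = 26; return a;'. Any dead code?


y is assigned but never read
Dead: 'y = 35'


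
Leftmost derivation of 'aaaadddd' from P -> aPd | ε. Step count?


Derivation: P => aPd => aaPdd => aaaPddd => aaaaPdddd => aaaadddd
Steps: 5


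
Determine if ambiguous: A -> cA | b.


right-linear, alternatives start with distinct terminals 'c' vs 'b': unique leftmost derivation
Unambiguous


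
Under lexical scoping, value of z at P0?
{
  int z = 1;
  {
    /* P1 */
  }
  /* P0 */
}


z declared in the same block as P0
z = 1


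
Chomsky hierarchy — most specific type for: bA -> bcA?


LHS has context (more than one symbol) and |LHS| ≤ |RHS|
Classification: Type 1 (Context-Sensitive)


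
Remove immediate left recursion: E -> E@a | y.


Left-recursive alternatives: E@a; non-recursive: y
Introduce E': E -> yE', E' -> @aE' | ε


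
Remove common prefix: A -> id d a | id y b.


Common prefix: 'id'
Factored: A -> id A', A' -> d a | y b


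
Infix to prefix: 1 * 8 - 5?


left-to-right (same/higher precedence on left): tree is (- (* 1 8) 5)
Prefix: - * 1 8 5


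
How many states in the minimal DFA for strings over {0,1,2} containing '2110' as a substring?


KMP-style automaton: 4 progress states + 1 absorbing accept = 5
Minimal DFA: 5 states


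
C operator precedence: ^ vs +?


'+' is additive (level 9); '^' is bitwise XOR (level 4)
Higher level binds tighter
'+' has higher precedence than '^'


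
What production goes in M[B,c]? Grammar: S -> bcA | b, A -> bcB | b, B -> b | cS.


For [B, c]: 'c' ∈ FIRST(cS)
Entry: B -> cS


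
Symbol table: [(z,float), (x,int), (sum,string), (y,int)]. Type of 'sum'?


Lookup 'sum' → type string


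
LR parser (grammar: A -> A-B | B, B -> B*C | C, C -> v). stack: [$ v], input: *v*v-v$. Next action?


'v' on top is the handle for C -> v
Action: reduce (C -> v)


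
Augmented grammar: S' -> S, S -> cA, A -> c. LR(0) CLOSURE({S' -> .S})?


Start: S' -> .S
For each item with dot before a nonterminal B, add B -> .γ for every B-production
Closure: [S' -> .S, S -> .cA]


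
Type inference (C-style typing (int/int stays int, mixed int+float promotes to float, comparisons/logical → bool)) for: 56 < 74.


Operand types: int < int
Rule: comparison yields bool
Result type: bool


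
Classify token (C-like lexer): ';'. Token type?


Pattern: delimiter/punctuation
Type: PUNCTUATION


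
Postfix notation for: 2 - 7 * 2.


* has higher precedence, evaluate 7*2 first
Postfix: 2 7 2 * -


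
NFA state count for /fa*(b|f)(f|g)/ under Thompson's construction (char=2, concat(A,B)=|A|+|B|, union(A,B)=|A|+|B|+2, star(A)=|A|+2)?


Syntax tree has 6 char leaf(s), 2 union(s), 1 star(s)
chars contribute 6×2 = 12; each union adds +2; each star adds +2
Total: 12 + 4 + 2 = 18 states


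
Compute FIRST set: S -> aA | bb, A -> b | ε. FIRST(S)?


Per alternative of S: FIRST(aA) = {a}; FIRST(bb) = {b}
FIRST(S) = {a, b}


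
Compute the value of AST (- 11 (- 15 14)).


Evaluate inner: (- 15 14) = 1
Evaluate root: (- 11 1) = 10
Result: 10


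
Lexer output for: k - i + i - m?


Scan left to right, longest-match per lexeme
Tokens: ID(k), OP(-), ID(i), OP(+), ID(i), OP(-), ID(m)


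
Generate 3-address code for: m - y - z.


Break into single-operator statements:
t1 = m - y
t2 = t1 - z


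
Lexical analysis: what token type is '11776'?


Pattern: digits only
Type: INTEGER_LITERAL


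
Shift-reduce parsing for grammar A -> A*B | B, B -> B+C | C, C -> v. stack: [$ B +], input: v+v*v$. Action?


no handle; shift 'v'
Action: shift


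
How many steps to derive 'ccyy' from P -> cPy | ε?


Derivation: P => cPy => ccPyy => ccyy
Steps: 3


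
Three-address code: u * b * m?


Break into single-operator statements:
t1 = u * b
t2 = t1 * m


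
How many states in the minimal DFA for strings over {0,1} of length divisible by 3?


Track length mod 3: states 0..2, accept at 0
Minimal DFA: 3 states


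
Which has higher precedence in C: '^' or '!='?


'!=' is equality (level 6); '^' is bitwise XOR (level 4)
Higher level binds tighter
'!=' has higher precedence than '^'


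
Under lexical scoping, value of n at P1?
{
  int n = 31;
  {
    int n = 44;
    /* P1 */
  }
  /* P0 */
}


n declared in the same block as P1
n = 44


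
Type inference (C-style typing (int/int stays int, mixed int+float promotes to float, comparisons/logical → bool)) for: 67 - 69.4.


Operand types: int - float
Rule: mixed int/float promotes to float; int/int stays int
Result type: float


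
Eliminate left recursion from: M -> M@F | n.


Left-recursive alternatives: M@F; non-recursive: n
Introduce M': M -> nM', M' -> @FM' | ε


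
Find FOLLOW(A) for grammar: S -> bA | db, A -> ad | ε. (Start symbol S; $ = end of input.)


$ ∈ FOLLOW(S). For each A -> αBβ: add FIRST(β)\{ε} to FOLLOW(B); if β nullable, add FOLLOW(A).
FOLLOW(A) = {$}


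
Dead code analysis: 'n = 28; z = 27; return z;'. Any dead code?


n is assigned but never read
Dead: 'n = 28'


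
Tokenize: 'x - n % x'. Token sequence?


Scan left to right, longest-match per lexeme
Tokens: ID(x), OP(-), ID(n), OP(%), ID(x)


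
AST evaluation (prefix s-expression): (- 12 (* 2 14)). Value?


Evaluate inner: (* 2 14) = 28
Evaluate root: (- 12 28) = -16
Result: -16


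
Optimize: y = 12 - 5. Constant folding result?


12 - 5 = 7 at compile time
Optimized: y = 7


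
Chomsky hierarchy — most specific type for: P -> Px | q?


Left-linear: every RHS is a terminal or one nonterminal followed by a terminal
Classification: Type 3 (Regular)


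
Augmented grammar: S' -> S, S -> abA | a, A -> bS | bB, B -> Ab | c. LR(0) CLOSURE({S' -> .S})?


Start: S' -> .S
For each item with dot before a nonterminal B, add B -> .γ for every B-production
Closure: [S' -> .S, S -> .abA, S -> .a]


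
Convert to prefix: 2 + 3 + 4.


left-to-right (same/higher precedence on left): tree is (+ (+ 2 3) 4)
Prefix: + + 2 3 4


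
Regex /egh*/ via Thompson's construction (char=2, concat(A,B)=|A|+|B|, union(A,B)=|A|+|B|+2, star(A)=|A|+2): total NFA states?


Syntax tree has 3 char leaf(s), 0 union(s), 1 star(s)
chars contribute 3×2 = 6; each union adds +2; each star adds +2
Total: 6 + 0 + 2 = 8 states


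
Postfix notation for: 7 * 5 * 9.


Left to right (same or higher precedence on left)
Postfix: 7 5 * 9 *


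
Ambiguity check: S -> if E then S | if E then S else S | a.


dangling else: 'if E then if E then a else a' parses two ways
Ambiguous


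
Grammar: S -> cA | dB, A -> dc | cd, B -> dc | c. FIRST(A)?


Per alternative of A: FIRST(dc) = {d}; FIRST(cd) = {c}
FIRST(A) = {c, d}


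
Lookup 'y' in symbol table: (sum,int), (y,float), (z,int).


Lookup 'y' → type float


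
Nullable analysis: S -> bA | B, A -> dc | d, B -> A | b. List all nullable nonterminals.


A nonterminal is nullable iff some alternative derives ε (directly, or every symbol in it is nullable)
Nullable: {}


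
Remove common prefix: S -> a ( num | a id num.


Common prefix: 'a'
Factored: S -> a S', S' -> ( num | id num


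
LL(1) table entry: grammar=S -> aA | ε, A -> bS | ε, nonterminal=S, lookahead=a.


For [S, a]: 'a' ∈ FIRST(aA)
Entry: S -> aA


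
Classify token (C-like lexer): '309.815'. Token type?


Pattern: digits with a decimal point
Type: FLOAT_LITERAL


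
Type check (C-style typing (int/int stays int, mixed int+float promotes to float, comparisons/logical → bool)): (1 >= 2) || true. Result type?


Operand types: bool || bool
Rule: logical operators take bool operands and yield bool
Result type: bool


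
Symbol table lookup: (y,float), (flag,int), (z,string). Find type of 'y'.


Lookup 'y' → type float


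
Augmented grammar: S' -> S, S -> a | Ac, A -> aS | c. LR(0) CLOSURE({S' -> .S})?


Start: S' -> .S
For each item with dot before a nonterminal B, add B -> .γ for every B-production
Closure: [S' -> .S, S -> .a, S -> .Ac, A -> .aS, A -> .c]


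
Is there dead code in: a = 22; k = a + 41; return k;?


a is read by k's definition; k is returned
No dead code


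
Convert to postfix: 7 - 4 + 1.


Left to right (same or higher precedence on left)
Postfix: 7 4 - 1 +


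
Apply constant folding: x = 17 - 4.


17 - 4 = 13 at compile time
Optimized: x = 13


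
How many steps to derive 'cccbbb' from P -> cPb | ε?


Derivation: P => cPb => ccPbb => cccPbbb => cccbbb
Steps: 4


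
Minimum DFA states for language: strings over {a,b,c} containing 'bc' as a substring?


KMP-style automaton: 2 progress states + 1 absorbing accept = 3
Minimal DFA: 3 states


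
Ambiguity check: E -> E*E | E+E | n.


'n*n+n' has two parse trees (no precedence encoded between * and +)
Ambiguous


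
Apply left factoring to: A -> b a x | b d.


Common prefix: 'b'
Factored: A -> b A', A' -> a x | d


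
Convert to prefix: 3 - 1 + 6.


left-to-right (same/higher precedence on left): tree is (+ (- 3 1) 6)
Prefix: + - 3 1 6


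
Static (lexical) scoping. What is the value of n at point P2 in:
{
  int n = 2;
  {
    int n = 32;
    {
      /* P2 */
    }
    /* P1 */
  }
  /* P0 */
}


P2's block does not declare n; resolves to the enclosing declaration at depth 1
n = 32


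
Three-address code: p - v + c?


Break into single-operator statements:
t1 = p - v
t2 = t1 + c


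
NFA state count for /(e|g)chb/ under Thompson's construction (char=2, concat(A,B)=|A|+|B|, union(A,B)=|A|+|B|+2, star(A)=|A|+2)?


Syntax tree has 5 char leaf(s), 1 union(s), 0 star(s)
chars contribute 5×2 = 10; each union adds +2; each star adds +2
Total: 10 + 2 + 0 = 12 states


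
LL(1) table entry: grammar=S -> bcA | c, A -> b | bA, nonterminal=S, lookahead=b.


For [S, b]: 'b' ∈ FIRST(bcA)
Entry: S -> bcA


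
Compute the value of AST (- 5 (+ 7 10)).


Evaluate inner: (+ 7 10) = 17
Evaluate root: (- 5 17) = -12
Result: -12


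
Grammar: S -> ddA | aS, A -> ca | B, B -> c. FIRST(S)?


Per alternative of S: FIRST(ddA) = {d}; FIRST(aS) = {a}
FIRST(S) = {a, d}


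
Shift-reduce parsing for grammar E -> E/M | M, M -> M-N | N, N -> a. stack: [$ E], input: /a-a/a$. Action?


shift '/' to continue E -> E/M
Action: shift


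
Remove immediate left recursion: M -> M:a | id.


Left-recursive alternatives: M:a; non-recursive: id
Introduce M': M -> idM', M' -> :aM' | ε


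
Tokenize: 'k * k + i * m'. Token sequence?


Scan left to right, longest-match per lexeme
Tokens: ID(k), OP(*), ID(k), OP(+), ID(i), OP(*), ID(m)


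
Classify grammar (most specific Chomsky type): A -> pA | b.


Right-linear: every RHS is a terminal or a terminal followed by one nonterminal
Classification: Type 3 (Regular)


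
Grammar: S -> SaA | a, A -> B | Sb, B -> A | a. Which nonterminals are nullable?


A nonterminal is nullable iff some alternative derives ε (directly, or every symbol in it is nullable)
Nullable: {}


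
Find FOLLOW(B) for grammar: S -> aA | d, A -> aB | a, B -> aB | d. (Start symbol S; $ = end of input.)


$ ∈ FOLLOW(S). For each A -> αBβ: add FIRST(β)\{ε} to FOLLOW(B); if β nullable, add FOLLOW(A).
FOLLOW(B) = {$}


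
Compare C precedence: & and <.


'<' is relational (level 7); '&' is bitwise AND (level 5)
Higher level binds tighter
'<' has higher precedence than '&'


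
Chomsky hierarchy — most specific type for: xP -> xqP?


LHS has context (more than one symbol) and |LHS| ≤ |RHS|
Classification: Type 1 (Context-Sensitive)


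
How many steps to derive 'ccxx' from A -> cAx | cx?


Derivation: A => cAx => ccxx
Steps: 2


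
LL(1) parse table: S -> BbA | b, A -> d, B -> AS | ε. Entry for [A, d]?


For [A, d]: 'd' ∈ FIRST(d)
Entry: A -> d


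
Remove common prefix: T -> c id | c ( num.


Common prefix: 'c'
Factored: T -> c T', T' -> id | ( num


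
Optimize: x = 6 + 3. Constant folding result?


6 + 3 = 9 at compile time
Optimized: x = 9


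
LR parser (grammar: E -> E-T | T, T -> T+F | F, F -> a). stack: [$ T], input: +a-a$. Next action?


shift '+' to continue T -> T+F
Action: shift


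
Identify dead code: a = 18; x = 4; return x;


a is assigned but never read
Dead: 'a = 18'


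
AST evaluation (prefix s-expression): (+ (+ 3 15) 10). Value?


Evaluate inner: (+ 3 15) = 18
Evaluate root: (+ 18 10) = 28
Result: 28


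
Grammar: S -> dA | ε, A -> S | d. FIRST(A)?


Per alternative of A: FIRST(S) = {d, ε}; FIRST(d) = {d}
FIRST(A) = {d, ε}


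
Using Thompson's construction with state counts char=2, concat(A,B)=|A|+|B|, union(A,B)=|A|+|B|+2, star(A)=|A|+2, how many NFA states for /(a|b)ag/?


Syntax tree has 4 char leaf(s), 1 union(s), 0 star(s)
chars contribute 4×2 = 8; each union adds +2; each star adds +2
Total: 8 + 2 + 0 = 10 states


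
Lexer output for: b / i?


Scan left to right, longest-match per lexeme
Tokens: ID(b), OP(/), ID(i)


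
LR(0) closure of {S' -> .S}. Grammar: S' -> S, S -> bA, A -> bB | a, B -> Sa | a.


Start: S' -> .S
For each item with dot before a nonterminal B, add B -> .γ for every B-production
Closure: [S' -> .S, S -> .bA]


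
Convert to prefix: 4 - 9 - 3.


left-to-right (same/higher precedence on left): tree is (- (- 4 9) 3)
Prefix: - - 4 9 3


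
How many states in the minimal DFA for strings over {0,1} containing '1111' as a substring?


KMP-style automaton: 4 progress states + 1 absorbing accept = 5
Minimal DFA: 5 states


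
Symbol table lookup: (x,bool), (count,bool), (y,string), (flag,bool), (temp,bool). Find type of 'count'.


Lookup 'count' → type bool


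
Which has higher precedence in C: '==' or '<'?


'<' is relational (level 7); '==' is equality (level 6)
Higher level binds tighter
'<' has higher precedence than '=='


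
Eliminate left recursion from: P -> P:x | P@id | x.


Left-recursive alternatives: P:x, P@id; non-recursive: x
Introduce P': P -> xP', P' -> :xP' | @idP' | ε


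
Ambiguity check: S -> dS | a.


right-linear, alternatives start with distinct terminals 'd' vs 'a': unique leftmost derivation
Unambiguous


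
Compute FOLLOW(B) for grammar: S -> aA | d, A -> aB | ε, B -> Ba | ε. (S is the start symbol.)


$ ∈ FOLLOW(S). For each A -> αBβ: add FIRST(β)\{ε} to FOLLOW(B); if β nullable, add FOLLOW(A).
FOLLOW(B) = {$, a}


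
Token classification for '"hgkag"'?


Pattern: double-quoted sequence
Type: STRING_LITERAL


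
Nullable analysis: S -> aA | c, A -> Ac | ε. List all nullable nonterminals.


A nonterminal is nullable iff some alternative derives ε (directly, or every symbol in it is nullable)
Nullable: {A}


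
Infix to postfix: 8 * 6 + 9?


Left to right (same or higher precedence on left)
Postfix: 8 6 * 9 +


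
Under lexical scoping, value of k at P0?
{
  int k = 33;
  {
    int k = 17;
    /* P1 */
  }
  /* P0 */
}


k declared in the same block as P0
k = 33


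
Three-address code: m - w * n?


Break into single-operator statements:
t1 = w * n
t2 = m - t1


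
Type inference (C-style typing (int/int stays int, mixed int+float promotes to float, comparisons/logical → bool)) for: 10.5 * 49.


Operand types: float * int
Rule: mixed int/float promotes to float; int/int stays int
Result type: float


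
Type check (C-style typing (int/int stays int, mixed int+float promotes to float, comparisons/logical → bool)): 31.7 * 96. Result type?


Operand types: float * int
Rule: mixed int/float promotes to float; int/int stays int
Result type: float


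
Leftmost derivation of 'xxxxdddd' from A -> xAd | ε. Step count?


Derivation: A => xAd => xxAdd => xxxAddd => xxxxAdddd => xxxxdddd
Steps: 5


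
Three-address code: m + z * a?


Break into single-operator statements:
t1 = z * a
t2 = m + t1


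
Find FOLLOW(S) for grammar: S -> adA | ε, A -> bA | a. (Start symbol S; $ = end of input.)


$ ∈ FOLLOW(S). For each A -> αBβ: add FIRST(β)\{ε} to FOLLOW(B); if β nullable, add FOLLOW(A).
FOLLOW(S) = {$}


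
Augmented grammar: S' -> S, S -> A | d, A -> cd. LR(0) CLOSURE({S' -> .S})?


Start: S' -> .S
For each item with dot before a nonterminal B, add B -> .γ for every B-production
Closure: [S' -> .S, S -> .A, S -> .d, A -> .cd]


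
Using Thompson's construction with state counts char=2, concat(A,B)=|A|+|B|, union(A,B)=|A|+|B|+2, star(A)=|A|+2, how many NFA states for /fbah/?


Syntax tree has 4 char leaf(s), 0 union(s), 0 star(s)
chars contribute 4×2 = 8; each union adds +2; each star adds +2
Total: 8 + 0 + 0 = 8 states


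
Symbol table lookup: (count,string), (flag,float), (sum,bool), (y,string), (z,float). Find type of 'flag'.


Lookup 'flag' → type float


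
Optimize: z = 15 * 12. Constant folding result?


15 * 12 = 180 at compile time
Optimized: z = 180


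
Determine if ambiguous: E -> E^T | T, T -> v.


precedence layered via separate nonterminal T: deterministic
Unambiguous


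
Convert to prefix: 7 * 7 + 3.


left-to-right (same/higher precedence on left): tree is (+ (* 7 7) 3)
Prefix: + * 7 7 3


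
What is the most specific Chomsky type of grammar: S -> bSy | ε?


Single nonterminal LHS, but b^n y^n is not regular
Classification: Type 2 (Context-Free)


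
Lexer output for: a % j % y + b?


Scan left to right, longest-match per lexeme
Tokens: ID(a), OP(%), ID(j), OP(%), ID(y), OP(+), ID(b)


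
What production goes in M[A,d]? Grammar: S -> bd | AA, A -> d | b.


For [A, d]: 'd' ∈ FIRST(d)
Entry: A -> d


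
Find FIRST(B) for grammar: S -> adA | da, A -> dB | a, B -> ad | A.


Per alternative of B: FIRST(ad) = {a}; FIRST(A) = {a, d}
FIRST(B) = {a, d}


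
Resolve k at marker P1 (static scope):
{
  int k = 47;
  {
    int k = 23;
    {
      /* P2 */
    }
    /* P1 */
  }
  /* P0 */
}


k declared in the same block as P1
k = 23


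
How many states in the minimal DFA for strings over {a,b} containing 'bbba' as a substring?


KMP-style automaton: 4 progress states + 1 absorbing accept = 5
Minimal DFA: 5 states


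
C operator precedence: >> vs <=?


'>>' is shift (level 8); '<=' is relational (level 7)
Higher level binds tighter
'>>' has higher precedence than '<='


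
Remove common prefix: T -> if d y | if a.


Common prefix: 'if'
Factored: T -> if T', T' -> d y | a


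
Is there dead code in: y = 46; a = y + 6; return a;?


y is read by a's definition; a is returned
No dead code


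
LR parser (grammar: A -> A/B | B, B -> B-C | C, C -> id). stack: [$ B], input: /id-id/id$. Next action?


lookahead ∉ {-} so B won't extend; reduce A -> B
Action: reduce (A -> B)


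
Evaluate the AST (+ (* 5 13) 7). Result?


Evaluate inner: (* 5 13) = 65
Evaluate root: (+ 65 7) = 72
Result: 72


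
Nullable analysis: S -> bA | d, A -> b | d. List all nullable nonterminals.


A nonterminal is nullable iff some alternative derives ε (directly, or every symbol in it is nullable)
Nullable: {}


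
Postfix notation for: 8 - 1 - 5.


Left to right (same or higher precedence on left)
Postfix: 8 1 - 5 -


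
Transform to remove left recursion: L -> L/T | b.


Left-recursive alternatives: L/T; non-recursive: b
Introduce L': L -> bL', L' -> /TL' | ε


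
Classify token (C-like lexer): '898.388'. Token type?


Pattern: digits with a decimal point
Type: FLOAT_LITERAL


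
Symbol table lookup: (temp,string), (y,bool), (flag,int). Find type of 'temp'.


Lookup 'temp' → type string


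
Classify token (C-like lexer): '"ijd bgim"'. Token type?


Pattern: double-quoted sequence
Type: STRING_LITERAL


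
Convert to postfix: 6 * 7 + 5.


Left to right (same or higher precedence on left)
Postfix: 6 7 * 5 +


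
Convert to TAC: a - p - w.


Break into single-operator statements:
t1 = a - p
t2 = t1 - w


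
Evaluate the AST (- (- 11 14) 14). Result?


Evaluate inner: (- 11 14) = -3
Evaluate root: (- -3 14) = -17
Result: -17


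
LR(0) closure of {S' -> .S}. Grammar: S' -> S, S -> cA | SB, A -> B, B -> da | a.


Start: S' -> .S
For each item with dot before a nonterminal B, add B -> .γ for every B-production
Closure: [S' -> .S, S -> .cA, S -> .SB]


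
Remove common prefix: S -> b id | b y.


Common prefix: 'b'
Factored: S -> b S', S' -> id | y


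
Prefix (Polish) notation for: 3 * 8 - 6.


left-to-right (same/higher precedence on left): tree is (- (* 3 8) 6)
Prefix: - * 3 8 6


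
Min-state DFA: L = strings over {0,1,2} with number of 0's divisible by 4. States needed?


Track (count of 0) mod 4: states 0..3, accept at 0
Minimal DFA: 4 states


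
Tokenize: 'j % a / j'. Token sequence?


Scan left to right, longest-match per lexeme
Tokens: ID(j), OP(%), ID(a), OP(/), ID(j)


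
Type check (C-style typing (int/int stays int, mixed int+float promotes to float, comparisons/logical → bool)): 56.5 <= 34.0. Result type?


Operand types: float <= float
Rule: comparison yields bool
Result type: bool


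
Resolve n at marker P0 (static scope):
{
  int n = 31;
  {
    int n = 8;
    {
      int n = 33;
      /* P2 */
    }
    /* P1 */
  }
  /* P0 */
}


n declared in the same block as P0
n = 31


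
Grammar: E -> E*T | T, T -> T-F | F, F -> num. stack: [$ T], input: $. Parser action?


lookahead ∉ {-} so T won't extend; reduce E -> T
Action: reduce (E -> T)


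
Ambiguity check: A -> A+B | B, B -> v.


precedence layered via separate nonterminal B: deterministic
Unambiguous


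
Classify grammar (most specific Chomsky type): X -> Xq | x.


Left-linear: every RHS is a terminal or one nonterminal followed by a terminal
Classification: Type 3 (Regular)


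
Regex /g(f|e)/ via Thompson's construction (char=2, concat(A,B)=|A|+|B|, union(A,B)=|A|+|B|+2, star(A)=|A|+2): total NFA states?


Syntax tree has 3 char leaf(s), 1 union(s), 0 star(s)
chars contribute 3×2 = 6; each union adds +2; each star adds +2
Total: 6 + 2 + 0 = 8 states


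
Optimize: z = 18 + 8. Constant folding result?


18 + 8 = 26 at compile time
Optimized: z = 26


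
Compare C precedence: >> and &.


'>>' is shift (level 8); '&' is bitwise AND (level 5)
Higher level binds tighter
'>>' has higher precedence than '&'


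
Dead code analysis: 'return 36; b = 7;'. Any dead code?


statement follows a return and is unreachable
Dead: 'b = 7'


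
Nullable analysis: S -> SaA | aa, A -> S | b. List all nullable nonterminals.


A nonterminal is nullable iff some alternative derives ε (directly, or every symbol in it is nullable)
Nullable: {}


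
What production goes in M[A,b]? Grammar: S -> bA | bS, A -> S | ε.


For [A, b]: 'b' ∈ FIRST(S)
Entry: A -> S


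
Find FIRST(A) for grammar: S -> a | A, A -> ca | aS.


Per alternative of A: FIRST(ca) = {c}; FIRST(aS) = {a}
FIRST(A) = {a, c}


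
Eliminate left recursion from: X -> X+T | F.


Left-recursive alternatives: X+T; non-recursive: F
Introduce X': X -> FX', X' -> +TX' | ε


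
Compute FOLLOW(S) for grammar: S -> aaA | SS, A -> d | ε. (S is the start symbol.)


$ ∈ FOLLOW(S). For each A -> αBβ: add FIRST(β)\{ε} to FOLLOW(B); if β nullable, add FOLLOW(A).
FOLLOW(S) = {$, a}


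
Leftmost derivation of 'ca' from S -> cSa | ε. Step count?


Derivation: S => cSa => ca
Steps: 2


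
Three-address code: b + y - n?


Break into single-operator statements:
t1 = b + y
t2 = t1 - n


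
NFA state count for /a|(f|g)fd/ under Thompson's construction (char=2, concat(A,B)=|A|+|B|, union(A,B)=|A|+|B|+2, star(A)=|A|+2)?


Syntax tree has 5 char leaf(s), 2 union(s), 0 star(s)
chars contribute 5×2 = 10; each union adds +2; each star adds +2
Total: 10 + 4 + 0 = 14 states


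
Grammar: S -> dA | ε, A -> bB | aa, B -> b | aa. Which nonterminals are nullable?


A nonterminal is nullable iff some alternative derives ε (directly, or every symbol in it is nullable)
Nullable: {S}


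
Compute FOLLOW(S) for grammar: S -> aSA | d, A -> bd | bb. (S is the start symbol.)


$ ∈ FOLLOW(S). For each A -> αBβ: add FIRST(β)\{ε} to FOLLOW(B); if β nullable, add FOLLOW(A).
FOLLOW(S) = {$, b}


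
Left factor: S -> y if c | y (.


Common prefix: 'y'
Factored: S -> y S', S' -> if c | (


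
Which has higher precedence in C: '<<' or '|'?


'<<' is shift (level 8); '|' is bitwise OR (level 3)
Higher level binds tighter
'<<' has higher precedence than '|'


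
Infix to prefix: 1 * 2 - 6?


left-to-right (same/higher precedence on left): tree is (- (* 1 2) 6)
Prefix: - * 1 2 6


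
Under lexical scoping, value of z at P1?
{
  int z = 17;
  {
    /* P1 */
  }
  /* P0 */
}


P1's block does not declare z; resolves to the enclosing declaration at depth 0
z = 17


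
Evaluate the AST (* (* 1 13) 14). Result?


Evaluate inner: (* 1 13) = 13
Evaluate root: (* 13 14) = 182
Result: 182


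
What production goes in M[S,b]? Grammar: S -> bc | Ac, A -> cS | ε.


For [S, b]: 'b' ∈ FIRST(bc)
Entry: S -> bc


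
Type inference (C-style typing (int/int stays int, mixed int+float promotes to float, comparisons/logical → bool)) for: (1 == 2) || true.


Operand types: bool || bool
Rule: logical operators take bool operands and yield bool
Result type: bool


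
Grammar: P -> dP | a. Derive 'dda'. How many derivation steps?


Derivation: P => dP => ddP => dda
Steps: 3


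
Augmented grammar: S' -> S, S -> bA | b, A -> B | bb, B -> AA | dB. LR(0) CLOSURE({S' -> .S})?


Start: S' -> .S
For each item with dot before a nonterminal B, add B -> .γ for every B-production
Closure: [S' -> .S, S -> .bA, S -> .b]


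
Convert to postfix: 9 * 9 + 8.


Left to right (same or higher precedence on left)
Postfix: 9 9 * 8 +


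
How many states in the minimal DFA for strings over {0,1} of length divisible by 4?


Track length mod 4: states 0..3, accept at 0
Minimal DFA: 4 states


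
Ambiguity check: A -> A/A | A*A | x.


'x/x*x' has two parse trees (no precedence encoded between / and *)
Ambiguous


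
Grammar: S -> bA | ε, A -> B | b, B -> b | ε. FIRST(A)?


Per alternative of A: FIRST(B) = {b, ε}; FIRST(b) = {b}
FIRST(A) = {b, ε}


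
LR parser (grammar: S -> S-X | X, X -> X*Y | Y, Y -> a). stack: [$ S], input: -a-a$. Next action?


shift '-' to continue S -> S-X
Action: shift


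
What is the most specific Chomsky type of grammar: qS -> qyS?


LHS has context (more than one symbol) and |LHS| ≤ |RHS|
Classification: Type 1 (Context-Sensitive)


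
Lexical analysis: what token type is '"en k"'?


Pattern: double-quoted sequence
Type: STRING_LITERAL


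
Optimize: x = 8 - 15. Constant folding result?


8 - 15 = -7 at compile time
Optimized: x = -7


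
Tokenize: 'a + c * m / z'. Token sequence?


Scan left to right, longest-match per lexeme
Tokens: ID(a), OP(+), ID(c), OP(*), ID(m), OP(/), ID(z)


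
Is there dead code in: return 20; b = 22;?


statement follows a return and is unreachable
Dead: 'b = 22'


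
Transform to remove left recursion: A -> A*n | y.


Left-recursive alternatives: A*n; non-recursive: y
Introduce A': A -> yA', A' -> *nA' | ε


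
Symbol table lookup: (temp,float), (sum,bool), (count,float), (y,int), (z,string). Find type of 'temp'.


Lookup 'temp' → type float


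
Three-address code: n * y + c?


Break into single-operator statements:
t1 = n * y
t2 = t1 + c


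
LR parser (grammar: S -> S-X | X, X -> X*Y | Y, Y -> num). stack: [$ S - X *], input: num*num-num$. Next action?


no handle; shift 'num'
Action: shift


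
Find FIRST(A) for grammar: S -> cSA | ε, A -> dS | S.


Per alternative of A: FIRST(dS) = {d}; FIRST(S) = {c, ε}
FIRST(A) = {c, d, ε}


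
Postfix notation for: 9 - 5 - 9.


Left to right (same or higher precedence on left)
Postfix: 9 5 - 9 -


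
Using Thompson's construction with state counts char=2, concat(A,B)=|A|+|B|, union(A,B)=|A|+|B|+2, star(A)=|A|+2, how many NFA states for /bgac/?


Syntax tree has 4 char leaf(s), 0 union(s), 0 star(s)
chars contribute 4×2 = 8; each union adds +2; each star adds +2
Total: 8 + 0 + 0 = 8 states


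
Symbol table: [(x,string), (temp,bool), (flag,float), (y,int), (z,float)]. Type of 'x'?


Lookup 'x' → type string


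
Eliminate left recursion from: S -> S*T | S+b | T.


Left-recursive alternatives: S*T, S+b; non-recursive: T
Introduce S': S -> TS', S' -> *TS' | +bS' | ε


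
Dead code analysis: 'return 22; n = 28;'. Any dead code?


statement follows a return and is unreachable
Dead: 'n = 28'


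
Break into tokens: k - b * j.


Scan left to right, longest-match per lexeme
Tokens: ID(k), OP(-), ID(b), OP(*), ID(j)


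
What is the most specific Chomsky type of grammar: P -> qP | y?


Right-linear: every RHS is a terminal or a terminal followed by one nonterminal
Classification: Type 3 (Regular)


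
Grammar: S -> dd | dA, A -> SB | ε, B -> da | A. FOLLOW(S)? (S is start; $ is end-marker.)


$ ∈ FOLLOW(S). For each A -> αBβ: add FIRST(β)\{ε} to FOLLOW(B); if β nullable, add FOLLOW(A).
FOLLOW(S) = {$, d}


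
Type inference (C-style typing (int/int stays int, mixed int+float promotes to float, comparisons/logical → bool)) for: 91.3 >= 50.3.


Operand types: float >= float
Rule: comparison yields bool
Result type: bool


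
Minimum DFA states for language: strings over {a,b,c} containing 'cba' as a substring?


KMP-style automaton: 3 progress states + 1 absorbing accept = 4
Minimal DFA: 4 states


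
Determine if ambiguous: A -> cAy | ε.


balanced c^n…y^n: each string has a unique parse
Unambiguous


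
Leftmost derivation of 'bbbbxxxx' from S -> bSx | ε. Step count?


Derivation: S => bSx => bbSxx => bbbSxxx => bbbbSxxxx => bbbbxxxx
Steps: 5


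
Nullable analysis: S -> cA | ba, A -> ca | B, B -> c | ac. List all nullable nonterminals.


A nonterminal is nullable iff some alternative derives ε (directly, or every symbol in it is nullable)
Nullable: {}


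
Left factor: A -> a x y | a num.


Common prefix: 'a'
Factored: A -> a A', A' -> x y | num


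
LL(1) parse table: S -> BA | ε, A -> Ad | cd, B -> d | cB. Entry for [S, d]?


For [S, d]: 'd' ∈ FIRST(BA)
Entry: S -> BA


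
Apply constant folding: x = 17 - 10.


17 - 10 = 7 at compile time
Optimized: x = 7


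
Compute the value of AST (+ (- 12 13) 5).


Evaluate inner: (- 12 13) = -1
Evaluate root: (+ -1 5) = 4
Result: 4


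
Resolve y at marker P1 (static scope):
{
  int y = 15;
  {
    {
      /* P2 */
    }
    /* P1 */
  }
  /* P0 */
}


P1's block does not declare y; resolves to the enclosing declaration at depth 0
y = 15


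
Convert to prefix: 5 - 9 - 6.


left-to-right (same/higher precedence on left): tree is (- (- 5 9) 6)
Prefix: - - 5 9 6


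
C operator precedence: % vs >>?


'%' is multiplicative (level 10); '>>' is shift (level 8)
Higher level binds tighter
'%' has higher precedence than '>>'


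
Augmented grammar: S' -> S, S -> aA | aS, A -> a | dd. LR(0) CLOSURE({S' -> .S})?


Start: S' -> .S
For each item with dot before a nonterminal B, add B -> .γ for every B-production
Closure: [S' -> .S, S -> .aA, S -> .aS]


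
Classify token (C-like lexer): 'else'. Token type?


Pattern: reserved word
Type: KEYWORD


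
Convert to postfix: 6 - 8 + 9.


Left to right (same or higher precedence on left)
Postfix: 6 8 - 9 +


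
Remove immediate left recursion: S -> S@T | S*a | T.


Left-recursive alternatives: S@T, S*a; non-recursive: T
Introduce S': S -> TS', S' -> @TS' | *aS' | ε


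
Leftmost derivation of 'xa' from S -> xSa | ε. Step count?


Derivation: S => xSa => xa
Steps: 2


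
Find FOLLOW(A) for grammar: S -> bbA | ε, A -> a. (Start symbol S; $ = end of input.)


$ ∈ FOLLOW(S). For each A -> αBβ: add FIRST(β)\{ε} to FOLLOW(B); if β nullable, add FOLLOW(A).
FOLLOW(A) = {$}


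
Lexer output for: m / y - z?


Scan left to right, longest-match per lexeme
Tokens: ID(m), OP(/), ID(y), OP(-), ID(z)


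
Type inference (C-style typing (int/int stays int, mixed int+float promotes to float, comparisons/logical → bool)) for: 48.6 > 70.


Operand types: float > int
Rule: comparison yields bool
Result type: bool


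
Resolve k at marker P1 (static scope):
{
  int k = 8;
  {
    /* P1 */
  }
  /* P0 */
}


P1's block does not declare k; resolves to the enclosing declaration at depth 0
k = 8


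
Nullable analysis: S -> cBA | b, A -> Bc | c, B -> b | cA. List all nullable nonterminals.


A nonterminal is nullable iff some alternative derives ε (directly, or every symbol in it is nullable)
Nullable: {}


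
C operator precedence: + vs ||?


'+' is additive (level 9); '||' is logical OR (level 1)
Higher level binds tighter
'+' has higher precedence than '||'


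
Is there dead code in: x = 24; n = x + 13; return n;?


x is read by n's definition; n is returned
No dead code


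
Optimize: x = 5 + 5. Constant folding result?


5 + 5 = 10 at compile time
Optimized: x = 10
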